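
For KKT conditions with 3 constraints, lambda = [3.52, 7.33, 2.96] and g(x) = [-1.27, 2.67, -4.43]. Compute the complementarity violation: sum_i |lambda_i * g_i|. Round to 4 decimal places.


KKT complementary slackness check:
lambda_1 * g_1 = 3.52 * -1.27 = -4.4704
lambda_2 * g_2 = 7.33 * 2.67 = 19.5711
lambda_3 * g_3 = 2.96 * -4.43 = -13.1128
Total violation = 4.4704 + 19.5711 + 13.1128 = 37.1543


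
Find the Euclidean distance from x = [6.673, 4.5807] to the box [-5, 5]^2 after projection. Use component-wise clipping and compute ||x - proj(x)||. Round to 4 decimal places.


Project each component onto [-5, 5].
clip(6.673) = 5.0, clip(4.5807) = 4.5807
Projection = [5.0, 4.5807]
Squared diffs: [2.7989, 0.0]
Distance = sqrt(2.7989) = 1.673


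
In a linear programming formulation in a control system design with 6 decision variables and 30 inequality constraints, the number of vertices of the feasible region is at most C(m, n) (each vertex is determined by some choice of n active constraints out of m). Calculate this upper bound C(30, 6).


Each vertex corresponds to some choice of n active constraints out of m, so the number of vertices is at most C(m, n) = m! / (n!(m-n)!).
m = 30, n = 6
Numerator: 30 * 29 * 28 * 27 * 26 * 25
Denominator: 6! = 720
C(30, 6) = 593775


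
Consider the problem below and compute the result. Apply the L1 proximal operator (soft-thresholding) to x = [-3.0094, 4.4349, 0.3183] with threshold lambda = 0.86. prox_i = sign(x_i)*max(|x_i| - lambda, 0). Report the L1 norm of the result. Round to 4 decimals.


Soft-thresholding with lambda = 0.86:
prox(-3.0094) = sign(-3.0094)*max(|-3.0094| - 0.86, 0) = -2.1494
prox(4.4349) = sign(4.4349)*max(|4.4349| - 0.86, 0) = 3.5749
prox(0.3183) = sign(0.3183)*max(|0.3183| - 0.86, 0) = 0.0
prox(x) = [-2.1494, 3.5749, 0.0]
||prox(x)||_1 = 2.1494 + 3.5749 + 0.0 = 5.7243


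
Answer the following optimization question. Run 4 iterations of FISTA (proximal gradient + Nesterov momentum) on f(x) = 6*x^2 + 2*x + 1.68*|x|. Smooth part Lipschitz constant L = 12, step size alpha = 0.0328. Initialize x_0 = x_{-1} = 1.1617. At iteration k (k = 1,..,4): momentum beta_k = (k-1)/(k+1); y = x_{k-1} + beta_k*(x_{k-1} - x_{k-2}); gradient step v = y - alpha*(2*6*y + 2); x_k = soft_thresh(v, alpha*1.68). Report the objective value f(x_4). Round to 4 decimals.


FISTA on f(x) = 6*x^2 + 2*x + 1.68*|x|
L = 12, alpha = 0.0328
Iteration 1: beta = 0.0, y = 1.1617 + 0.0*(1.1617 - 1.1617) = 1.1617
  grad(y) = 15.9404, v = y - alpha*grad = 0.6389
  prox(v) = soft_thresh(0.6389, 0.0551) = 0.5838
Iteration 2: beta = 0.3333, y = 0.5838 + 0.3333*(0.5838 - 1.1617) = 0.3911
  grad(y) = 6.6932, v = y - alpha*grad = 0.1716
  prox(v) = soft_thresh(0.1716, 0.0551) = 0.1165
Iteration 3: beta = 0.5, y = 0.1165 + 0.5*(0.1165 - 0.5838) = -0.1172
  grad(y) = 0.5938, v = y - alpha*grad = -0.1367
  prox(v) = soft_thresh(-0.1367, 0.0551) = -0.0816
Iteration 4: beta = 0.6, y = -0.0816 + 0.6*(-0.0816 - 0.1165) = -0.2004
  grad(y) = -0.4044, v = y - alpha*grad = -0.1871
  prox(v) = soft_thresh(-0.1871, 0.0551) = -0.132
f(x_4) = 6*(-0.132)^2 + 2*(-0.132) + 1.68*|-0.132| = 0.0623


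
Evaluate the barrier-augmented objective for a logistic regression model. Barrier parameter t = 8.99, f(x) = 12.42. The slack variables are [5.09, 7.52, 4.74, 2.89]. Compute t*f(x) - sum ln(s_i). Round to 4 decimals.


Step 1: Compute log-barrier.
ln values: [1.6273, 2.0176, 1.556, 1.0613]
phi = -(1.6273 + 2.0176 + 1.556 + 1.0613) = -6.2621
Step 2: Compute augmented objective.
t*f(x) = 8.99*12.42 = 111.6558
Total = 111.6558 - 6.2621 = 105.3937


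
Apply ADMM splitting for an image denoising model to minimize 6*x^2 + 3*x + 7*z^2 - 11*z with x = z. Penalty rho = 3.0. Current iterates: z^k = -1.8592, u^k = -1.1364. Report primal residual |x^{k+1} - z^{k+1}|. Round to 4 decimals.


ADMM iteration with rho = 3.0, z^k = -1.8592, u^k = -1.1364
Step 1: x-update.
Minimize 6*x^2 + 3*x + (3.0/2)*(x + 1.8592 - 1.1364)^2
FOC: (2*6 + 3.0)*x = -3 + 3.0*(-1.8592 + 1.1364)
x^{k+1} = -0.3446
Step 2: z-update.
Minimize 7*z^2 - 11*z + (3.0/2)*(-0.3446 - z - 1.1364)^2
FOC: (2*7 + 3.0)*z = 11 + 3.0*(-0.3446 - 1.1364)
z^{k+1} = 0.3857
Step 3: u-update.
u^{k+1} = -1.1364 - 0.3446 - 0.3857 = -1.8667
Step 4: Primal residual = |-0.3446 - 0.3857| = 0.7303


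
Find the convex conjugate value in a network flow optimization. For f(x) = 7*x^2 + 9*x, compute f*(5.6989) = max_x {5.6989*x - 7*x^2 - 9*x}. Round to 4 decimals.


f*(y) = sup_x {y*x - a*x^2 - b*x} = sup_x {(y-b)*x - a*x^2}
FOC: (y - b) - 2a*x = 0 => x* = (y - b)/(2a)
x* = (5.6989 - 9)/(2*7) = -0.2358
f*(5.6989) = (y-b)^2/(4a) = (5.6989 - 9)^2/(4*7)
= 10.8973/28 = 0.3892


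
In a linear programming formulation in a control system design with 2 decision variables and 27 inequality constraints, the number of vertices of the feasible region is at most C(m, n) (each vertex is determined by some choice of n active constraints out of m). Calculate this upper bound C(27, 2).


Each vertex corresponds to some choice of n active constraints out of m, so the number of vertices is at most C(m, n) = m! / (n!(m-n)!).
m = 27, n = 2
Numerator: 27 * 26
Denominator: 2! = 2
C(27, 2) = 351


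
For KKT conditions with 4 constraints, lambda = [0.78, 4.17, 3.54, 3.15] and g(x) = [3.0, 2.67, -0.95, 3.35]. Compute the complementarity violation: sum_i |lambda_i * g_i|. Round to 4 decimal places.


KKT complementary slackness check:
lambda_1 * g_1 = 0.78 * 3.0 = 2.34
lambda_2 * g_2 = 4.17 * 2.67 = 11.1339
lambda_3 * g_3 = 3.54 * -0.95 = -3.363
lambda_4 * g_4 = 3.15 * 3.35 = 10.5525
Total violation = 2.34 + 11.1339 + 3.363 + 10.5525 = 27.3894


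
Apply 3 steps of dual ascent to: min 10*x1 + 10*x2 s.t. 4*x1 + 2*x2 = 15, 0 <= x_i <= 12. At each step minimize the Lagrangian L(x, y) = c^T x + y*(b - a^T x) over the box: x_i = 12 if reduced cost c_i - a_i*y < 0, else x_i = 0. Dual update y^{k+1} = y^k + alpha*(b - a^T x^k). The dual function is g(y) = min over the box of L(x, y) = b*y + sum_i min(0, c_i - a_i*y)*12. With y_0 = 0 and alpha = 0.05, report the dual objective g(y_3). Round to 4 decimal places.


Dual ascent for LP: min 10*x1 + 10*x2, 4*x1 + 2*x2 = 15, 0 <= x_i <= 12
Step 1: y^k = 0.0, reduced costs: (10.0, 10.0)
  x^k = (0.0, 0.0), subgradient = b - a^T x = 15.0
  y^{k+1} = 0.0 + 0.05*15.0 = 0.75
Step 2: y^k = 0.75, reduced costs: (7.0, 8.5)
  x^k = (0.0, 0.0), subgradient = b - a^T x = 15.0
  y^{k+1} = 0.75 + 0.05*15.0 = 1.5
Step 3: y^k = 1.5, reduced costs: (4.0, 7.0)
  x^k = (0.0, 0.0), subgradient = b - a^T x = 15.0
  y^{k+1} = 1.5 + 0.05*15.0 = 2.25
Dual objective at y_3 = 2.25: reduced costs (1.0, 5.5), box minimizer x = (0.0, 0.0)
g(y_3) = b*y + (c1 - a1*y)*x1 + (c2 - a2*y)*x2 = 15*2.25 + 1.0*0.0 + 5.5*0.0 = 33.75 + 0.0 + 0.0 = 33.75


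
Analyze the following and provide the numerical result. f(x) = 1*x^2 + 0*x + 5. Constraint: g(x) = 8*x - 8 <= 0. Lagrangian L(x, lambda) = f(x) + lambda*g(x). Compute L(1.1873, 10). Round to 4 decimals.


Step 1: Evaluate f(x).
f(1.1873) = 1*1.1873^2 + 0*1.1873 + 5 = 6.4097
Step 2: Evaluate g(x).
g(1.1873) = 8*1.1873 - 8 = 1.4984
Step 3: Compute Lagrangian.
L = 6.4097 + 10*1.4984 = 21.3937


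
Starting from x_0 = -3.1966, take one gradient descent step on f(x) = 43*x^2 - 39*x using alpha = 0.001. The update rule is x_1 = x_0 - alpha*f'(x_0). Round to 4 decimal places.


We compute the gradient at x_0 and apply the update.
f'(x) = 86*x - 39
f'(-3.1966) = 86*-3.1966 - 39 = -313.9076
x_1 = -3.1966 - 0.001*-313.9076 = -2.8827


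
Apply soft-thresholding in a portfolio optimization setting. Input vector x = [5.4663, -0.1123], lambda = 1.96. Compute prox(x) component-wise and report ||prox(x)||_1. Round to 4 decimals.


Soft-thresholding with lambda = 1.96:
prox(5.4663) = sign(5.4663)*max(|5.4663| - 1.96, 0) = 3.5063
prox(-0.1123) = sign(-0.1123)*max(|-0.1123| - 1.96, 0) = 0.0
prox(x) = [3.5063, 0.0]
||prox(x)||_1 = 3.5063 + 0.0 = 3.5063


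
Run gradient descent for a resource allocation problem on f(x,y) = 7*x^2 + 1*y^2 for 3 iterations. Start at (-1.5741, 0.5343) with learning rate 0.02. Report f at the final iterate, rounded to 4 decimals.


Gradient descent on f(x,y) = 7*x^2 + 1*y^2.
Starting point: (-1.5741, 0.5343), alpha = 0.02
Step 1: grad_x = 2*7*-1.5741 = -22.0374, grad_y = 2*1*0.5343 = 1.0686
  x_1 = -1.5741 - 0.02*-22.0374 = -1.1334
  y_1 = 0.5343 - 0.02*1.0686 = 0.5129
Step 2: grad_x = 2*7*-1.1334 = -15.8669, grad_y = 2*1*0.5129 = 1.0259
  x_2 = -1.1334 - 0.02*-15.8669 = -0.816
  y_2 = 0.5129 - 0.02*1.0259 = 0.4924
Step 3: grad_x = 2*7*-0.816 = -11.4242, grad_y = 2*1*0.4924 = 0.9848
  x_3 = -0.816 - 0.02*-11.4242 = -0.5875
  y_3 = 0.4924 - 0.02*0.9848 = 0.4727
f(-0.5875, 0.4727) = 7*(-0.5875)^2 + 1*0.4727^2 = 2.6398


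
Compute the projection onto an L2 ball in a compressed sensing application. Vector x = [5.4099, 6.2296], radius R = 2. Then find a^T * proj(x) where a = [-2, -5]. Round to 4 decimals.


Step 1: Compute ||x|| (intermediates to 6 decimals).
||x|| = sqrt(5.4099^2 + 6.2296^2) = 8.250754
Step 2: Project.
Since ||x|| > R, scale = R/||x|| = 2/8.250754 = 0.242402, proj(x) = scale * x
proj(x) = [1.311371, 1.510067]
Step 3: Dot product.
a^T * proj(x) = -2*1.311371 - 5*1.510067 = -10.1731


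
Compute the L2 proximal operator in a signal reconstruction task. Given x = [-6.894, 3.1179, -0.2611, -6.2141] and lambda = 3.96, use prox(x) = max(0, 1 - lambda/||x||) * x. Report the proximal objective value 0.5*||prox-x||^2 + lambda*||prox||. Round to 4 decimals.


Step 1: Compute ||x||.
||x|| = 9.7945
Step 2: Compute scaling factor.
scale = max(0, 1 - 3.96/9.7945) = 0.5957
Step 3: prox(x) = [-4.1067, 1.8573, -0.1555, -3.7017]
||prox(x)|| = 5.8345
Step 4: Proximal objective.
0.5*||prox-x||^2 = 7.8408
lambda*||prox|| = 23.1046
Total = 30.9453


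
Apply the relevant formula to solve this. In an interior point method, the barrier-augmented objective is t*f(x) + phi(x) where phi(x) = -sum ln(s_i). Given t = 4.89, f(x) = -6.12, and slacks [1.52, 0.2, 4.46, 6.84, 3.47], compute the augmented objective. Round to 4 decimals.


Step 1: Compute log-barrier.
ln values: [0.4187, -1.6094, 1.4951, 1.9228, 1.2442]
phi = -(0.4187 - 1.6094 + 1.4951 + 1.9228 + 1.2442) = -3.4714
Step 2: Compute augmented objective.
t*f(x) = 4.89*-6.12 = -29.9268
Total = -29.9268 - 3.4714 = -33.3982


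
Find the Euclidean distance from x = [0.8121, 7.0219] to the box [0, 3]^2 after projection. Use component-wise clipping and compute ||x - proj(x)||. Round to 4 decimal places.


Project each component onto [0, 3].
clip(0.8121) = 0.8121, clip(7.0219) = 3.0
Projection = [0.8121, 3.0]
Squared diffs: [0.0, 16.1757]
Distance = sqrt(16.1757) = 4.0219


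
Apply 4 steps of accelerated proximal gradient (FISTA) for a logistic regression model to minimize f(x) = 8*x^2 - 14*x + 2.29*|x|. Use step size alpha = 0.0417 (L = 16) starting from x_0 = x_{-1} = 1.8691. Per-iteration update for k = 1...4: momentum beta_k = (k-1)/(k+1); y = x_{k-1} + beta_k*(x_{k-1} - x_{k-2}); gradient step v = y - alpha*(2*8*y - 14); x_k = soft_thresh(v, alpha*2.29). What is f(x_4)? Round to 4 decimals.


FISTA on f(x) = 8*x^2 - 14*x + 2.29*|x|
L = 16, alpha = 0.0417
Iteration 1: beta = 0.0, y = 1.8691 + 0.0*(1.8691 - 1.8691) = 1.8691
  grad(y) = 15.9056, v = y - alpha*grad = 1.2058
  prox(v) = soft_thresh(1.2058, 0.0955) = 1.1103
Iteration 2: beta = 0.3333, y = 1.1103 + 0.3333*(1.1103 - 1.8691) = 0.8574
  grad(y) = -0.2812, v = y - alpha*grad = 0.8692
  prox(v) = soft_thresh(0.8692, 0.0955) = 0.7737
Iteration 3: beta = 0.5, y = 0.7737 + 0.5*(0.7737 - 1.1103) = 0.6053
  grad(y) = -4.315, v = y - alpha*grad = 0.7852
  prox(v) = soft_thresh(0.7852, 0.0955) = 0.6898
Iteration 4: beta = 0.6, y = 0.6898 + 0.6*(0.6898 - 0.7737) = 0.6394
  grad(y) = -3.7694, v = y - alpha*grad = 0.7966
  prox(v) = soft_thresh(0.7966, 0.0955) = 0.7011
f(x_4) = 8*0.7011^2 - 14*0.7011 + 2.29*|0.7011| = -4.2776


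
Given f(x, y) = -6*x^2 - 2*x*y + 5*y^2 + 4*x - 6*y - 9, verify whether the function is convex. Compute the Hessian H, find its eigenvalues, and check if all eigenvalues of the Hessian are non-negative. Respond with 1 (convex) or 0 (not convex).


The Hessian of f(x,y) = -6*x^2 - 2*x*y + 5*y^2 + 4*x - 6*y - 9 is:
H = [[-12, -2], [-2, 10]]
Trace = -12 + 10 = -2
Determinant = -12*10 - (-2)^2 = -124
Discriminant = (-2)^2 - 4*-124 = 500.0
Eigenvalues: lambda_1 = -12.1803, lambda_2 = 10.1803
The function is not convex.

0


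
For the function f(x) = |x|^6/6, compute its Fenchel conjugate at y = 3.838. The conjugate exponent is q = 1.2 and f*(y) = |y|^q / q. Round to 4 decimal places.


The conjugate exponent q satisfies 1/p + 1/q = 1.
p = 6, so q = 6/(6 - 1) = 1.2
|y|^q = 3.838^1.2 = 5.0226
f*(3.838) = 5.0226 / 1.2 = 4.1855


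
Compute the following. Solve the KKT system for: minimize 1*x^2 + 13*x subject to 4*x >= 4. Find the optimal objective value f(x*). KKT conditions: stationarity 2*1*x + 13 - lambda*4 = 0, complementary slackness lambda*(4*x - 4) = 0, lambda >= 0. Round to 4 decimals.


Step 1: Try lambda = 0 (constraint inactive).
x_unc = -13/(2*1) = -6.5
Check: 4*-6.5 = -26.0 < 4 -- violated!
Step 2: Constraint must be active: 4*x = 4
x* = 4/4 = 1.0
lambda = (2*1*1.0 + 13)/4 = 3.75
Step 3: Compute optimal value.
f(x*) = 1*1.0^2 + 13*1.0 = 14.0


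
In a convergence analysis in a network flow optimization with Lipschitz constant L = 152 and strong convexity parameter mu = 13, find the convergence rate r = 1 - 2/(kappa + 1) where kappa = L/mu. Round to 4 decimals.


Step 1: Compute the condition number.
kappa = L/mu = 152/13 = 11.6923
Step 2: Compute the convergence rate.
r = 1 - 2/(kappa + 1) = 1 - 2*mu/(L + mu) = (L - mu)/(L + mu) = 139/165 = 0.8424


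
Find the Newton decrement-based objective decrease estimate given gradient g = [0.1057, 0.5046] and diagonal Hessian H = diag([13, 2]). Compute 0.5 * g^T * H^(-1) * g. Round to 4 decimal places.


Step 1: H is diagonal, so H^(-1) * g = [0.0081, 0.2523].
Step 2: g^T H^(-1) g = sum_i g_i^2 / H_ii
  = (0.1057)^2/13 + (0.5046)^2/2
  = 0.0009 + 0.1273 = 0.1282
Step 3: Objective decrease = 0.5 * g^T H^(-1) g = 0.0641


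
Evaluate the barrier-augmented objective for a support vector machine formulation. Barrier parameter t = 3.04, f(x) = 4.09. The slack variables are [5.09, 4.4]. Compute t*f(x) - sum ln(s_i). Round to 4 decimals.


Step 1: Compute log-barrier.
ln values: [1.6273, 1.4816]
phi = -(1.6273 + 1.4816) = -3.1089
Step 2: Compute augmented objective.
t*f(x) = 3.04*4.09 = 12.4336
Total = 12.4336 - 3.1089 = 9.3247


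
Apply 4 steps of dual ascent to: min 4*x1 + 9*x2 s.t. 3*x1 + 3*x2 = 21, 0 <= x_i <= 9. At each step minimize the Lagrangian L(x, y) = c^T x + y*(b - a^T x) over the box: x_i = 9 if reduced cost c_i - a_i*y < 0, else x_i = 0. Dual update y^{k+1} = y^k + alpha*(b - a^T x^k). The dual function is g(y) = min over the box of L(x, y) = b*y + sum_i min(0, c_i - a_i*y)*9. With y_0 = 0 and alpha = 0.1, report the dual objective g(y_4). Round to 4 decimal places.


Dual ascent for LP: min 4*x1 + 9*x2, 3*x1 + 3*x2 = 21, 0 <= x_i <= 9
Step 1: y^k = 0.0, reduced costs: (4.0, 9.0)
  x^k = (0.0, 0.0), subgradient = b - a^T x = 21.0
  y^{k+1} = 0.0 + 0.1*21.0 = 2.1
Step 2: y^k = 2.1, reduced costs: (-2.3, 2.7)
  x^k = (9.0, 0.0), subgradient = b - a^T x = -6.0
  y^{k+1} = 2.1 + 0.1*-6.0 = 1.5
Step 3: y^k = 1.5, reduced costs: (-0.5, 4.5)
  x^k = (9.0, 0.0), subgradient = b - a^T x = -6.0
  y^{k+1} = 1.5 + 0.1*-6.0 = 0.9
Step 4: y^k = 0.9, reduced costs: (1.3, 6.3)
  x^k = (0.0, 0.0), subgradient = b - a^T x = 21.0
  y^{k+1} = 0.9 + 0.1*21.0 = 3.0
Dual objective at y_4 = 3.0: reduced costs (-5.0, 0.0), box minimizer x = (9.0, 0.0)
g(y_4) = b*y + (c1 - a1*y)*x1 + (c2 - a2*y)*x2 = 21*3.0 + (-5.0)*9.0 + 0.0*0.0 = 63.0 - 45.0 + 0.0 = 18.0


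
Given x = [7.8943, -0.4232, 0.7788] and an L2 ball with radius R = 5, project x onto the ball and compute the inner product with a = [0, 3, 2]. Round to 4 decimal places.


Step 1: Compute ||x|| (intermediates to 6 decimals).
||x|| = sqrt(7.8943^2 + (-0.4232)^2 + 0.7788^2) = 7.943903
Step 2: Project.
Since ||x|| > R, scale = R/||x|| = 5/7.943903 = 0.629414, proj(x) = scale * x
proj(x) = [4.968783, -0.266368, 0.490188]
Step 3: Dot product.
a^T * proj(x) = 0*4.968783 + 3*(-0.266368) + 2*0.490188 = 0.1813


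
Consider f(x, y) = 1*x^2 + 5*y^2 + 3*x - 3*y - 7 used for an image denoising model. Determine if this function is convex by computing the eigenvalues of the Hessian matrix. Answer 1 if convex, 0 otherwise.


The Hessian of f(x,y) = 1*x^2 + 5*y^2 + 3*x - 3*y - 7 is:
H = [[2, 0], [0, 10]]
Trace = 2 + 10 = 12
Determinant = 2*10 - (0)^2 = 20
Discriminant = (12)^2 - 4*20 = 64.0
Eigenvalues: lambda_1 = 2.0, lambda_2 = 10.0
The function is convex.

1


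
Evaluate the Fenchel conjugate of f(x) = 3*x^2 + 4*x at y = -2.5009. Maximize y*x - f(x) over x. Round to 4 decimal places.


f*(y) = sup_x {y*x - a*x^2 - b*x} = sup_x {(y-b)*x - a*x^2}
FOC: (y - b) - 2a*x = 0 => x* = (y - b)/(2a)
x* = (-2.5009 - 4)/(2*3) = -1.0835
f*(-2.5009) = (y-b)^2/(4a) = (-2.5009 - 4)^2/(4*3)
= 42.2617/12 = 3.5218


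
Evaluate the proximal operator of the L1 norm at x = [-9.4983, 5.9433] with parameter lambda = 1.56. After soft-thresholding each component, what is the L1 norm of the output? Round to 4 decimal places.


Soft-thresholding with lambda = 1.56:
prox(-9.4983) = sign(-9.4983)*max(|-9.4983| - 1.56, 0) = -7.9383
prox(5.9433) = sign(5.9433)*max(|5.9433| - 1.56, 0) = 4.3833
prox(x) = [-7.9383, 4.3833]
||prox(x)||_1 = 7.9383 + 4.3833 = 12.3216


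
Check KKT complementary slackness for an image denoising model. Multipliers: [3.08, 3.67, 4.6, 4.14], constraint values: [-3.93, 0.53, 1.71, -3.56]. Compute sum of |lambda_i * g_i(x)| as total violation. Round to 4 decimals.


KKT complementary slackness check:
lambda_1 * g_1 = 3.08 * -3.93 = -12.1044
lambda_2 * g_2 = 3.67 * 0.53 = 1.9451
lambda_3 * g_3 = 4.6 * 1.71 = 7.866
lambda_4 * g_4 = 4.14 * -3.56 = -14.7384
Total violation = 12.1044 + 1.9451 + 7.866 + 14.7384 = 36.6539


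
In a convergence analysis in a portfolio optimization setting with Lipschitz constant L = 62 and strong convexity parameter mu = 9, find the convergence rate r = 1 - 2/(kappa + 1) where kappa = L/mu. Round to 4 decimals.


Step 1: Compute the condition number.
kappa = L/mu = 62/9 = 6.8889
Step 2: Compute the convergence rate.
r = 1 - 2/(kappa + 1) = 1 - 2*mu/(L + mu) = (L - mu)/(L + mu) = 53/71 = 0.7465


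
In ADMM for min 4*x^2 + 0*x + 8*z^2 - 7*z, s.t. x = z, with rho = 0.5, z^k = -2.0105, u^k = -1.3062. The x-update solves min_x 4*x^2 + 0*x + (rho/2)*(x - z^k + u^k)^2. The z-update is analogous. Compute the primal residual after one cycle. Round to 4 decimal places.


ADMM iteration with rho = 0.5, z^k = -2.0105, u^k = -1.3062
Step 1: x-update.
Minimize 4*x^2 + 0*x + (0.5/2)*(x + 2.0105 - 1.3062)^2
FOC: (2*4 + 0.5)*x = 0 + 0.5*(-2.0105 + 1.3062)
x^{k+1} = -0.0414
Step 2: z-update.
Minimize 8*z^2 - 7*z + (0.5/2)*(-0.0414 - z - 1.3062)^2
FOC: (2*8 + 0.5)*z = 7 + 0.5*(-0.0414 - 1.3062)
z^{k+1} = 0.3834
Step 3: u-update.
u^{k+1} = -1.3062 - 0.0414 - 0.3834 = -1.731
Step 4: Primal residual = |-0.0414 - 0.3834| = 0.4248


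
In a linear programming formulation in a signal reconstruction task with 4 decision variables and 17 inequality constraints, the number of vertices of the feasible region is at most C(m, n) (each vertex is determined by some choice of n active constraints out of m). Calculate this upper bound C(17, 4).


Each vertex corresponds to some choice of n active constraints out of m, so the number of vertices is at most C(m, n) = m! / (n!(m-n)!).
m = 17, n = 4
Numerator: 17 * 16 * 15 * 14
Denominator: 4! = 24
C(17, 4) = 2380


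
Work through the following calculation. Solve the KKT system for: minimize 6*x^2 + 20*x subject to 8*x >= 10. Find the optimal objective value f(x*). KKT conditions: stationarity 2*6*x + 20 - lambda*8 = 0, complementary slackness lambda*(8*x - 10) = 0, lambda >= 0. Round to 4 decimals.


Step 1: Try lambda = 0 (constraint inactive).
x_unc = -20/(2*6) = -1.6667
Check: 8*-1.6667 = -13.3336 < 10 -- violated!
Step 2: Constraint must be active: 8*x = 10
x* = 10/8 = 1.25
lambda = (2*6*1.25 + 20)/8 = 4.375
Step 3: Compute optimal value.
f(x*) = 6*1.25^2 + 20*1.25 = 34.375


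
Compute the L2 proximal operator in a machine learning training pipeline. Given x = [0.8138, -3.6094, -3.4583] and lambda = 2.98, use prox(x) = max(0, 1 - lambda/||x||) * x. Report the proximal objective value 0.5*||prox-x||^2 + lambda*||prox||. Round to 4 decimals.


Step 1: Compute ||x||.
||x|| = 5.0646
Step 2: Compute scaling factor.
scale = max(0, 1 - 2.98/5.0646) = 0.4116
Step 3: prox(x) = [0.335, -1.4856, -1.4234]
||prox(x)|| = 2.0846
Step 4: Proximal objective.
0.5*||prox-x||^2 = 4.4402
lambda*||prox|| = 6.2121
Total = 10.6522


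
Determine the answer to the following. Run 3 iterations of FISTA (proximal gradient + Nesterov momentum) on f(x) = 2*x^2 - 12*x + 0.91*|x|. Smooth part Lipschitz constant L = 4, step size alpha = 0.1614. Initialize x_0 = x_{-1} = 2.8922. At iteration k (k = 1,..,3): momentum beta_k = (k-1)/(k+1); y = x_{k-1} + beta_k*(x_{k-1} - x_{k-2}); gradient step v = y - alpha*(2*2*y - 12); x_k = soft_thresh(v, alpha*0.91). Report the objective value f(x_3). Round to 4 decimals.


FISTA on f(x) = 2*x^2 - 12*x + 0.91*|x|
L = 4, alpha = 0.1614
Iteration 1: beta = 0.0, y = 2.8922 + 0.0*(2.8922 - 2.8922) = 2.8922
  grad(y) = -0.4312, v = y - alpha*grad = 2.9618
  prox(v) = soft_thresh(2.9618, 0.1469) = 2.8149
Iteration 2: beta = 0.3333, y = 2.8149 + 0.3333*(2.8149 - 2.8922) = 2.7892
  grad(y) = -0.8434, v = y - alpha*grad = 2.9253
  prox(v) = soft_thresh(2.9253, 0.1469) = 2.7784
Iteration 3: beta = 0.5, y = 2.7784 + 0.5*(2.7784 - 2.8149) = 2.7601
  grad(y) = -0.9594, v = y - alpha*grad = 2.915
  prox(v) = soft_thresh(2.915, 0.1469) = 2.7681
f(x_3) = 2*2.7681^2 - 12*2.7681 + 0.91*|2.7681| = -15.3735


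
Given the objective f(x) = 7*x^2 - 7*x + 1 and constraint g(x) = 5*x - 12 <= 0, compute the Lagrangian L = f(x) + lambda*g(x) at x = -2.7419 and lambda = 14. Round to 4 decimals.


Step 1: Evaluate f(x).
f(-2.7419) = 7*(-2.7419)^2 - 7*(-2.7419) + 1 = 72.8194
Step 2: Evaluate g(x).
g(-2.7419) = 5*-2.7419 - 12 = -25.7095
Step 3: Compute Lagrangian.
L = 72.8194 + 14*-25.7095 = -287.1136


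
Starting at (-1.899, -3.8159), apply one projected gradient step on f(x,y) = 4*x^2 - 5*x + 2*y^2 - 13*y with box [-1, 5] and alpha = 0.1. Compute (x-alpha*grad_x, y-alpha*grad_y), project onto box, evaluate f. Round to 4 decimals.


Step 1: Compute gradient at (-1.899, -3.8159).
grad_x = 2*4*-1.899 - 5 = -20.192
grad_y = 2*2*-3.8159 - 13 = -28.2636
Step 2: Gradient step.
x_raw = -1.899 - 0.1*-20.192 = 0.1202
y_raw = -3.8159 - 0.1*-28.2636 = -0.9895
Step 3: Project onto [-1, 5].
x_proj = clip(0.1202) = 0.1202
y_proj = clip(-0.9895) = -0.9895
Step 4: Evaluate f.
f(0.1202, -0.9895) = 14.2792


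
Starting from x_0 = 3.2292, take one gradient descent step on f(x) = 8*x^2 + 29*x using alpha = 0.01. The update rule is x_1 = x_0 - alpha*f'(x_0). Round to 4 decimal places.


We compute the gradient at x_0 and apply the update.
f'(x) = 16*x + 29
f'(3.2292) = 16*3.2292 + 29 = 80.6672
x_1 = 3.2292 - 0.01*80.6672 = 2.4225


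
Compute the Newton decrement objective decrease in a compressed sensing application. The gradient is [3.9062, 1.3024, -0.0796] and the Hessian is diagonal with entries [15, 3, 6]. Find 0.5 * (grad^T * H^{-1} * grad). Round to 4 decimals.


Step 1: H is diagonal, so H^(-1) * g = [0.2604, 0.4341, -0.0133].
Step 2: g^T H^(-1) g = sum_i g_i^2 / H_ii
  = (3.9062)^2/15 + (1.3024)^2/3 + (-0.0796)^2/6
  = 1.0172 + 0.5654 + 0.0011 = 1.5837
Step 3: Objective decrease = 0.5 * g^T H^(-1) g = 0.7918


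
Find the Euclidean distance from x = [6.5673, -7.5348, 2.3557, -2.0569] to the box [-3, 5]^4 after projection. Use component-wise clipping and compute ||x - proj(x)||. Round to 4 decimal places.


Project each component onto [-3, 5].
clip(6.5673) = 5.0, clip(-7.5348) = -3.0, clip(2.3557) = 2.3557, clip(-2.0569) = -2.0569
Projection = [5.0, -3.0, 2.3557, -2.0569]
Squared diffs: [2.4564, 20.5644, 0.0, 0.0]
Distance = sqrt(23.0208) = 4.798


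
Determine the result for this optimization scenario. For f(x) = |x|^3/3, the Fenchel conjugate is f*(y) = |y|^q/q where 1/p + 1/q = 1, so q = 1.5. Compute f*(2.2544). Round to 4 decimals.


The conjugate exponent q satisfies 1/p + 1/q = 1.
p = 3, so q = 3/(3 - 1) = 1.5
|y|^q = 2.2544^1.5 = 3.3849
f*(2.2544) = 3.3849 / 1.5 = 2.2566


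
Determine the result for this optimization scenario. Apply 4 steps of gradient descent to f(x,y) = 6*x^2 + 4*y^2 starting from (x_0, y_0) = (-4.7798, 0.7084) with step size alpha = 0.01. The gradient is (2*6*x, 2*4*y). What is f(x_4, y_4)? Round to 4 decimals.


Gradient descent on f(x,y) = 6*x^2 + 4*y^2.
Starting point: (-4.7798, 0.7084), alpha = 0.01
Step 1: grad_x = 2*6*-4.7798 = -57.3576, grad_y = 2*4*0.7084 = 5.6672
  x_1 = -4.7798 - 0.01*-57.3576 = -4.2062
  y_1 = 0.7084 - 0.01*5.6672 = 0.6517
Step 2: grad_x = 2*6*-4.2062 = -50.4747, grad_y = 2*4*0.6517 = 5.2138
  x_2 = -4.2062 - 0.01*-50.4747 = -3.7015
  y_2 = 0.6517 - 0.01*5.2138 = 0.5996
Step 3: grad_x = 2*6*-3.7015 = -44.4177, grad_y = 2*4*0.5996 = 4.7967
  x_3 = -3.7015 - 0.01*-44.4177 = -3.2573
  y_3 = 0.5996 - 0.01*4.7967 = 0.5516
Step 4: grad_x = 2*6*-3.2573 = -39.0876, grad_y = 2*4*0.5516 = 4.413
  x_4 = -3.2573 - 0.01*-39.0876 = -2.8664
  y_4 = 0.5516 - 0.01*4.413 = 0.5075
f(-2.8664, 0.5075) = 6*(-2.8664)^2 + 4*0.5075^2 = 50.3285


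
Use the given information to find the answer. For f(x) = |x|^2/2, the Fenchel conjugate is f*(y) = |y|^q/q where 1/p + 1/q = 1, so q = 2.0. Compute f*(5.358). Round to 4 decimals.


The conjugate exponent q satisfies 1/p + 1/q = 1.
p = 2, so q = 2/(2 - 1) = 2.0
|y|^q = 5.358^2.0 = 28.7082
f*(5.358) = 28.7082 / 2.0 = 14.3541


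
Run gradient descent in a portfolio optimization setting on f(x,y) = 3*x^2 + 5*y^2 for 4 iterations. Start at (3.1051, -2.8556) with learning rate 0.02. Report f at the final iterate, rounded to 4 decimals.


Gradient descent on f(x,y) = 3*x^2 + 5*y^2.
Starting point: (3.1051, -2.8556), alpha = 0.02
Step 1: grad_x = 2*3*3.1051 = 18.6306, grad_y = 2*5*-2.8556 = -28.556
  x_1 = 3.1051 - 0.02*18.6306 = 2.7325
  y_1 = -2.8556 - 0.02*-28.556 = -2.2845
Step 2: grad_x = 2*3*2.7325 = 16.3949, grad_y = 2*5*-2.2845 = -22.8448
  x_2 = 2.7325 - 0.02*16.3949 = 2.4046
  y_2 = -2.2845 - 0.02*-22.8448 = -1.8276
Step 3: grad_x = 2*3*2.4046 = 14.4275, grad_y = 2*5*-1.8276 = -18.2758
  x_3 = 2.4046 - 0.02*14.4275 = 2.116
  y_3 = -1.8276 - 0.02*-18.2758 = -1.4621
Step 4: grad_x = 2*3*2.116 = 12.6962, grad_y = 2*5*-1.4621 = -14.6207
  x_4 = 2.116 - 0.02*12.6962 = 1.8621
  y_4 = -1.4621 - 0.02*-14.6207 = -1.1697
f(1.8621, -1.1697) = 3*1.8621^2 + 5*(-1.1697)^2 = 17.2429


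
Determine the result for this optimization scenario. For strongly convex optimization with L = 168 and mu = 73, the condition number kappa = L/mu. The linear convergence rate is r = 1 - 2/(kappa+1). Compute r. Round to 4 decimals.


Step 1: Compute the condition number.
kappa = L/mu = 168/73 = 2.3014
Step 2: Compute the convergence rate.
r = 1 - 2/(kappa + 1) = 1 - 2*mu/(L + mu) = (L - mu)/(L + mu) = 95/241 = 0.3942


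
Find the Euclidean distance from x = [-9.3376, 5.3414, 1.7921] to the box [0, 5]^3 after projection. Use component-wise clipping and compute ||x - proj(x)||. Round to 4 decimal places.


Project each component onto [0, 5].
clip(-9.3376) = 0.0, clip(5.3414) = 5.0, clip(1.7921) = 1.7921
Projection = [0.0, 5.0, 1.7921]
Squared diffs: [87.1908, 0.1166, 0.0]
Distance = sqrt(87.3074) = 9.3438


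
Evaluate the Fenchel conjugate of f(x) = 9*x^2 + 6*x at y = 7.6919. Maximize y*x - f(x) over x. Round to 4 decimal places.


f*(y) = sup_x {y*x - a*x^2 - b*x} = sup_x {(y-b)*x - a*x^2}
FOC: (y - b) - 2a*x = 0 => x* = (y - b)/(2a)
x* = (7.6919 - 6)/(2*9) = 0.094
f*(7.6919) = (y-b)^2/(4a) = (7.6919 - 6)^2/(4*9)
= 2.8625/36 = 0.0795


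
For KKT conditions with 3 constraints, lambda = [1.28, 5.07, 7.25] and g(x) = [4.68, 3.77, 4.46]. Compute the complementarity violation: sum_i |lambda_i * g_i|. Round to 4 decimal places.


KKT complementary slackness check:
lambda_1 * g_1 = 1.28 * 4.68 = 5.9904
lambda_2 * g_2 = 5.07 * 3.77 = 19.1139
lambda_3 * g_3 = 7.25 * 4.46 = 32.335
Total violation = 5.9904 + 19.1139 + 32.335 = 57.4393


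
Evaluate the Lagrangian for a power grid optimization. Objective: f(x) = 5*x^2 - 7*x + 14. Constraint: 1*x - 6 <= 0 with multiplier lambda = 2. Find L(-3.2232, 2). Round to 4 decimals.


Step 1: Evaluate f(x).
f(-3.2232) = 5*(-3.2232)^2 - 7*(-3.2232) + 14 = 88.5075
Step 2: Evaluate g(x).
g(-3.2232) = 1*-3.2232 - 6 = -9.2232
Step 3: Compute Lagrangian.
L = 88.5075 + 2*-9.2232 = 70.0611


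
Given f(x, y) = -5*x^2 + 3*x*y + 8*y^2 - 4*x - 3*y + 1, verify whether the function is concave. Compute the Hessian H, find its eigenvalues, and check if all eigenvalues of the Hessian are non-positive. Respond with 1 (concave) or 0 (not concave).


The Hessian of f(x,y) = -5*x^2 + 3*x*y + 8*y^2 - 4*x - 3*y + 1 is:
H = [[-10, 3], [3, 16]]
Trace = -10 + 16 = 6
Determinant = -10*16 - (3)^2 = -169
Discriminant = (6)^2 - 4*-169 = 712.0
Eigenvalues: lambda_1 = -10.3417, lambda_2 = 16.3417
The function is not concave.

0


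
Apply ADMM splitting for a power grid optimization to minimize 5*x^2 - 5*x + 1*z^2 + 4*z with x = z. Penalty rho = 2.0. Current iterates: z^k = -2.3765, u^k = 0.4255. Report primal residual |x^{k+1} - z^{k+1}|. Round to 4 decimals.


ADMM iteration with rho = 2.0, z^k = -2.3765, u^k = 0.4255
Step 1: x-update.
Minimize 5*x^2 - 5*x + (2.0/2)*(x + 2.3765 + 0.4255)^2
FOC: (2*5 + 2.0)*x = 5 + 2.0*(-2.3765 - 0.4255)
x^{k+1} = -0.0503
Step 2: z-update.
Minimize 1*z^2 + 4*z + (2.0/2)*(-0.0503 - z + 0.4255)^2
FOC: (2*1 + 2.0)*z = -4 + 2.0*(-0.0503 + 0.4255)
z^{k+1} = -0.8124
Step 3: u-update.
u^{k+1} = 0.4255 - 0.0503 + 0.8124 = 1.1876
Step 4: Primal residual = |-0.0503 + 0.8124| = 0.7621


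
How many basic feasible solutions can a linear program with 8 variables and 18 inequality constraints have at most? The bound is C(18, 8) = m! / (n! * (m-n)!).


Each vertex corresponds to some choice of n active constraints out of m, so the number of vertices is at most C(m, n) = m! / (n!(m-n)!).
m = 18, n = 8
Numerator: 18 * 17 * 16 * 15 * 14 * 13 * 12 * 11
Denominator: 8! = 40320
C(18, 8) = 43758


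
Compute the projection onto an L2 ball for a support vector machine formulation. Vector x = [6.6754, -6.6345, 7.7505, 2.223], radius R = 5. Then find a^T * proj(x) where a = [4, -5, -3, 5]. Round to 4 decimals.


Step 1: Compute ||x|| (intermediates to 6 decimals).
||x|| = sqrt(6.6754^2 + (-6.6345)^2 + 7.7505^2 + 2.223^2) = 12.393124
Step 2: Project.
Since ||x|| > R, scale = R/||x|| = 5/12.393124 = 0.40345, proj(x) = scale * x
proj(x) = [2.69319, -2.676689, 3.126939, 0.896869]
Step 3: Dot product.
a^T * proj(x) = 4*2.69319 - 5*(-2.676689) - 3*3.126939 + 5*0.896869 = 19.2597


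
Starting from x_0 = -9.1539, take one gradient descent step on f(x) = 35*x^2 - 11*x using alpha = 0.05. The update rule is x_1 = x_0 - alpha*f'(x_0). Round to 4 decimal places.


We compute the gradient at x_0 and apply the update.
f'(x) = 70*x - 11
f'(-9.1539) = 70*-9.1539 - 11 = -651.773
x_1 = -9.1539 - 0.05*-651.773 = 23.4348


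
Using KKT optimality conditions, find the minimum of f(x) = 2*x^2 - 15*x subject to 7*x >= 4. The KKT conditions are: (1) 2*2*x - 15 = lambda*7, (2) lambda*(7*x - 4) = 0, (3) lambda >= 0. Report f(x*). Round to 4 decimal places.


Step 1: Try lambda = 0 (constraint inactive).
Stationarity: 2*2*x - 15 = 0
x* = 15/(2*2) = 3.75
Check constraint: 7*3.75 = 26.25 >= 4 -- satisfied.
Step 2: Compute optimal value.
f(x*) = 2*3.75^2 - 15*3.75 = -28.125


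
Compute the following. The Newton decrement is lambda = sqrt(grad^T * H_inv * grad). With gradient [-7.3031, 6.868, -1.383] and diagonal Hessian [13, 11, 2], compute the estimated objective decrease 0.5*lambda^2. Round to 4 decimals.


Step 1: H is diagonal, so H^(-1) * g = [-0.5618, 0.6244, -0.6915].
Step 2: g^T H^(-1) g = sum_i g_i^2 / H_ii
  = (-7.3031)^2/13 + (6.868)^2/11 + (-1.383)^2/2
  = 4.1027 + 4.2881 + 0.9563 = 9.3472
Step 3: Objective decrease = 0.5 * g^T H^(-1) g = 4.6736


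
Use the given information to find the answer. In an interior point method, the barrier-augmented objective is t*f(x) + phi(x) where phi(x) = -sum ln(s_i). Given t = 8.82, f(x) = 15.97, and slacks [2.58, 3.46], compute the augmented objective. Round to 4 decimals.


Step 1: Compute log-barrier.
ln values: [0.9478, 1.2413]
phi = -(0.9478 + 1.2413) = -2.1891
Step 2: Compute augmented objective.
t*f(x) = 8.82*15.97 = 140.8554
Total = 140.8554 - 2.1891 = 138.6663


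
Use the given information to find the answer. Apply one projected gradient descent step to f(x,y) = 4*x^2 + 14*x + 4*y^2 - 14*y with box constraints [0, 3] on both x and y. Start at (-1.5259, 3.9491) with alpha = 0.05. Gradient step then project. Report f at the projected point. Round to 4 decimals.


Step 1: Compute gradient at (-1.5259, 3.9491).
grad_x = 2*4*-1.5259 + 14 = 1.7928
grad_y = 2*4*3.9491 - 14 = 17.5928
Step 2: Gradient step.
x_raw = -1.5259 - 0.05*1.7928 = -1.6155
y_raw = 3.9491 - 0.05*17.5928 = 3.0695
Step 3: Project onto [0, 3].
x_proj = clip(-1.6155) = 0.0
y_proj = clip(3.0695) = 3.0
Step 4: Evaluate f.
f(0.0, 3.0) = -6.0


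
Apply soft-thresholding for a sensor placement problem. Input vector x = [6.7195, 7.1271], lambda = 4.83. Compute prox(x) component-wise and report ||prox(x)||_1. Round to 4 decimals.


Soft-thresholding with lambda = 4.83:
prox(6.7195) = sign(6.7195)*max(|6.7195| - 4.83, 0) = 1.8895
prox(7.1271) = sign(7.1271)*max(|7.1271| - 4.83, 0) = 2.2971
prox(x) = [1.8895, 2.2971]
||prox(x)||_1 = 1.8895 + 2.2971 = 4.1866


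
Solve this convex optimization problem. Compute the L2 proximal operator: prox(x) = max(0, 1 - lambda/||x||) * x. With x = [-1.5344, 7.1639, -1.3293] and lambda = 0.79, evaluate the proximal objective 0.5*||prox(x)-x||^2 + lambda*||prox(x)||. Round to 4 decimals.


Step 1: Compute ||x||.
||x|| = 7.446
Step 2: Compute scaling factor.
scale = max(0, 1 - 0.79/7.446) = 0.8939
Step 3: prox(x) = [-1.3716, 6.4038, -1.1883]
||prox(x)|| = 6.656
Step 4: Proximal objective.
0.5*||prox-x||^2 = 0.3121
lambda*||prox|| = 5.2582
Total = 5.5703


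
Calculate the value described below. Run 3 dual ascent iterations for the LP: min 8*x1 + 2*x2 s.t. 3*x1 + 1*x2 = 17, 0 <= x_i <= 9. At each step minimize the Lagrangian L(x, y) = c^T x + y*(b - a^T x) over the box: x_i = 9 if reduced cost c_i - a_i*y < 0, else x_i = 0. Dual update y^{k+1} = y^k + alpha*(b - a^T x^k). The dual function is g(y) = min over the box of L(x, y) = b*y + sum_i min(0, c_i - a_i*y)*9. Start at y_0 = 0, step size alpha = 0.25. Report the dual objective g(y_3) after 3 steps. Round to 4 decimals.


Dual ascent for LP: min 8*x1 + 2*x2, 3*x1 + 1*x2 = 17, 0 <= x_i <= 9
Step 1: y^k = 0.0, reduced costs: (8.0, 2.0)
  x^k = (0.0, 0.0), subgradient = b - a^T x = 17.0
  y^{k+1} = 0.0 + 0.25*17.0 = 4.25
Step 2: y^k = 4.25, reduced costs: (-4.75, -2.25)
  x^k = (9.0, 9.0), subgradient = b - a^T x = -19.0
  y^{k+1} = 4.25 + 0.25*-19.0 = -0.5
Step 3: y^k = -0.5, reduced costs: (9.5, 2.5)
  x^k = (0.0, 0.0), subgradient = b - a^T x = 17.0
  y^{k+1} = -0.5 + 0.25*17.0 = 3.75
Dual objective at y_3 = 3.75: reduced costs (-3.25, -1.75), box minimizer x = (9.0, 9.0)
g(y_3) = b*y + (c1 - a1*y)*x1 + (c2 - a2*y)*x2 = 17*3.75 + (-3.25)*9.0 + (-1.75)*9.0 = 63.75 - 29.25 - 15.75 = 18.75


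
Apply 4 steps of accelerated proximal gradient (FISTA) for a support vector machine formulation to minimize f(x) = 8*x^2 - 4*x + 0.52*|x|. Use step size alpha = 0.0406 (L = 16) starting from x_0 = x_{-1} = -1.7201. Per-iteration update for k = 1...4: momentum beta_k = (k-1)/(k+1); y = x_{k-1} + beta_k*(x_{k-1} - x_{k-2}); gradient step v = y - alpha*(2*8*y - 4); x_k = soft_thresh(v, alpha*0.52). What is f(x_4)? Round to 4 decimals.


FISTA on f(x) = 8*x^2 - 4*x + 0.52*|x|
L = 16, alpha = 0.0406
Iteration 1: beta = 0.0, y = -1.7201 + 0.0*(-1.7201 + 1.7201) = -1.7201
  grad(y) = -31.5216, v = y - alpha*grad = -0.4403
  prox(v) = soft_thresh(-0.4403, 0.0211) = -0.4192
Iteration 2: beta = 0.3333, y = -0.4192 + 0.3333*(-0.4192 + 1.7201) = 0.0144
  grad(y) = -3.7693, v = y - alpha*grad = 0.1675
  prox(v) = soft_thresh(0.1675, 0.0211) = 0.1463
Iteration 3: beta = 0.5, y = 0.1463 + 0.5*(0.1463 + 0.4192) = 0.4291
  grad(y) = 2.8659, v = y - alpha*grad = 0.3128
  prox(v) = soft_thresh(0.3128, 0.0211) = 0.2917
Iteration 4: beta = 0.6, y = 0.2917 + 0.6*(0.2917 - 0.1463) = 0.3788
  grad(y) = 2.0614, v = y - alpha*grad = 0.2951
  prox(v) = soft_thresh(0.2951, 0.0211) = 0.274
f(x_4) = 8*0.274^2 - 4*0.274 + 0.52*|0.274| = -0.3529


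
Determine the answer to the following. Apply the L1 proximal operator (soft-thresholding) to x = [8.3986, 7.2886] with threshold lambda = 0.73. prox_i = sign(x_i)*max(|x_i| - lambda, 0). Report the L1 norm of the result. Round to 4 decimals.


Soft-thresholding with lambda = 0.73:
prox(8.3986) = sign(8.3986)*max(|8.3986| - 0.73, 0) = 7.6686
prox(7.2886) = sign(7.2886)*max(|7.2886| - 0.73, 0) = 6.5586
prox(x) = [7.6686, 6.5586]
||prox(x)||_1 = 7.6686 + 6.5586 = 14.2272


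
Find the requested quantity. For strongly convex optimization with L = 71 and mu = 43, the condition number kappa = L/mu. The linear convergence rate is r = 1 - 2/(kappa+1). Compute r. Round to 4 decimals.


Step 1: Compute the condition number.
kappa = L/mu = 71/43 = 1.6512
Step 2: Compute the convergence rate.
r = 1 - 2/(kappa + 1) = 1 - 2*mu/(L + mu) = (L - mu)/(L + mu) = 28/114 = 0.2456


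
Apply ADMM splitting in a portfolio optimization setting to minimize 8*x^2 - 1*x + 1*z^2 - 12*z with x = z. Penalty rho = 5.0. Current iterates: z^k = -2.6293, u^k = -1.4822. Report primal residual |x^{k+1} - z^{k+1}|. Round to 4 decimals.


ADMM iteration with rho = 5.0, z^k = -2.6293, u^k = -1.4822
Step 1: x-update.
Minimize 8*x^2 - 1*x + (5.0/2)*(x + 2.6293 - 1.4822)^2
FOC: (2*8 + 5.0)*x = 1 + 5.0*(-2.6293 + 1.4822)
x^{k+1} = -0.2255
Step 2: z-update.
Minimize 1*z^2 - 12*z + (5.0/2)*(-0.2255 - z - 1.4822)^2
FOC: (2*1 + 5.0)*z = 12 + 5.0*(-0.2255 - 1.4822)
z^{k+1} = 0.4945
Step 3: u-update.
u^{k+1} = -1.4822 - 0.2255 - 0.4945 = -2.2022
Step 4: Primal residual = |-0.2255 - 0.4945| = 0.72


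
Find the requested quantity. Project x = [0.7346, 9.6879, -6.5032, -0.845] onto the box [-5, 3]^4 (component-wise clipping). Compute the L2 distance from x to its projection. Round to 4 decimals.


Project each component onto [-5, 3].
clip(0.7346) = 0.7346, clip(9.6879) = 3.0, clip(-6.5032) = -5.0, clip(-0.845) = -0.845
Projection = [0.7346, 3.0, -5.0, -0.845]
Squared diffs: [0.0, 44.728, 2.2596, 0.0]
Distance = sqrt(46.9876) = 6.8548


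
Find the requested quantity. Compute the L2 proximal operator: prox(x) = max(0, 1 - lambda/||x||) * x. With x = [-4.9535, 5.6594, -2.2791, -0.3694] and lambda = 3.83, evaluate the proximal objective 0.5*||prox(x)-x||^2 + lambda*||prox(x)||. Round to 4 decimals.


Step 1: Compute ||x||.
||x|| = 7.8674
Step 2: Compute scaling factor.
scale = max(0, 1 - 3.83/7.8674) = 0.5132
Step 3: prox(x) = [-2.5421, 2.9043, -1.1696, -0.1896]
||prox(x)|| = 4.0374
Step 4: Proximal objective.
0.5*||prox-x||^2 = 7.3345
lambda*||prox|| = 15.4632
Total = 22.7979


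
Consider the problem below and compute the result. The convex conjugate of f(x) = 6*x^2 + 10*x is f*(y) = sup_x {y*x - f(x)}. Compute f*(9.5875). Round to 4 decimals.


f*(y) = sup_x {y*x - a*x^2 - b*x} = sup_x {(y-b)*x - a*x^2}
FOC: (y - b) - 2a*x = 0 => x* = (y - b)/(2a)
x* = (9.5875 - 10)/(2*6) = -0.0344
f*(9.5875) = (y-b)^2/(4a) = (9.5875 - 10)^2/(4*6)
= 0.1702/24 = 0.0071


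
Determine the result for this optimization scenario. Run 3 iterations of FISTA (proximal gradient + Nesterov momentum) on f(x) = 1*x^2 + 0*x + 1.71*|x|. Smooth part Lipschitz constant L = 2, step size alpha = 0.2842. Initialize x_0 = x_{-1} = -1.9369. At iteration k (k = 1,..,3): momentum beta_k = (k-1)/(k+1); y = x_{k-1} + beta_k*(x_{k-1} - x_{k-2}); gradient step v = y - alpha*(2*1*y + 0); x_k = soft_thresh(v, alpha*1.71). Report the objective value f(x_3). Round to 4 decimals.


FISTA on f(x) = 1*x^2 + 0*x + 1.71*|x|
L = 2, alpha = 0.2842
Iteration 1: beta = 0.0, y = -1.9369 + 0.0*(-1.9369 + 1.9369) = -1.9369
  grad(y) = -3.8738, v = y - alpha*grad = -0.836
  prox(v) = soft_thresh(-0.836, 0.486) = -0.35
Iteration 2: beta = 0.3333, y = -0.35 + 0.3333*(-0.35 + 1.9369) = 0.179
  grad(y) = 0.358, v = y - alpha*grad = 0.0773
  prox(v) = soft_thresh(0.0773, 0.486) = 0.0
Iteration 3: beta = 0.5, y = 0.0 + 0.5*(0.0 + 0.35) = 0.175
  grad(y) = 0.35, v = y - alpha*grad = 0.0755
  prox(v) = soft_thresh(0.0755, 0.486) = 0.0
f(x_3) = 1*0.0^2 + 0*0.0 + 1.71*|0.0| = 0.0
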